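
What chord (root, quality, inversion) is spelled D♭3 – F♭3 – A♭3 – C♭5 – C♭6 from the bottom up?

Db minor seventh, root position

Reducing to letter names: Db, Fb, Ab, Cb. These stack in thirds as Db–Fb–Ab–Cb — a Db minor seventh chord.
The lowest note is Db, the root of the chord, so this is root position (figured bass 7).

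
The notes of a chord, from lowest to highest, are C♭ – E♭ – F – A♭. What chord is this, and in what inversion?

Reducing to letter names: Cb, Eb, F, Ab. These stack in thirds as F–Ab–Cb–Eb — an F half-diminished seventh chord.
Cb is the fifth of F half-diminished seventh; fifth in the bass means second inversion (figured bass 4/3).

F half-diminished seventh, second inversion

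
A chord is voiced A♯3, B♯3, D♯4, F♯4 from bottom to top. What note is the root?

Reordering A#, B#, D#, F# into stacked thirds gives B#–D#–F#–A#; the bottom of that stack, B#, is the root.

B#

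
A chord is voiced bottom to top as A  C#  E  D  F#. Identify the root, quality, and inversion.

The pitch classes A, C#, E, D, F# arrange in thirds as D–F#–A–C#–E: a D major ninth chord.
The lowest note is A, the fifth of the chord, so this is second inversion.

D major ninth, second inversion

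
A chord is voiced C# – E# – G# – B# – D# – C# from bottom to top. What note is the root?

C#

The distinct letter names are C#, E#, G#, B#, D#. Arranged as a stack of thirds they read C#–E#–G#–B#–D#, so C# is the root (a C# major ninth chord).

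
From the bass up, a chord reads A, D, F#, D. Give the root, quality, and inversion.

D major, second inversion

Reducing to letter names: A, D, F#. These stack in thirds as D–F#–A — a D major triad.
With the fifth (A) in the bass, the chord is in second inversion (figured bass 6/4).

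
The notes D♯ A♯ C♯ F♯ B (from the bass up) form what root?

B

D#, A#, C#, F#, B are the tones of a B major ninth chord (B–D#–F#–A#–C#), making B the root.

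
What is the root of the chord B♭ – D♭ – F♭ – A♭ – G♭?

Bb, Db, Fb, Ab, Gb are the tones of a Gb dominant ninth chord (Gb–Bb–Db–Fb–Ab), making Gb the root.

Gb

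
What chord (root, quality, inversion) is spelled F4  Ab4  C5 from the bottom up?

F minor, root position

Reducing to letter names: F, Ab, C. These stack in thirds as F–Ab–C — an F minor triad.
The lowest note is F, the root of the chord, so this is root position (figured bass 5/3).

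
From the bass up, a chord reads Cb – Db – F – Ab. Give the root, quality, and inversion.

Db dominant seventh, third inversion

Reducing to letter names: Cb, Db, F, Ab. These stack in thirds as Db–F–Ab–Cb — a Db dominant seventh chord.
With the seventh (Cb) in the bass, the chord is in third inversion (figured bass 4/2).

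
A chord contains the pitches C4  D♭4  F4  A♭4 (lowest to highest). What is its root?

Db

The distinct letter names are C, Db, F, Ab. Arranged as a stack of thirds they read Db–F–Ab–C, so Db is the root (a Db major seventh chord).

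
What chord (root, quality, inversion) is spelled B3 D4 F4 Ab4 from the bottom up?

The pitch classes B, D, F, Ab arrange in thirds as B–D–F–Ab: a B diminished seventh chord.
B is the root of B diminished seventh; root in the bass means root position (figured bass 7).

B diminished seventh, root position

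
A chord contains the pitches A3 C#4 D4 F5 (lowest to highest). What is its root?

D

Reordering A, C#, D, F into stacked thirds gives D–F–A–C#; the bottom of that stack, D, is the root.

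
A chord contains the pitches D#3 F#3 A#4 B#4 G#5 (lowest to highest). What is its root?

G#

Reordering D#, F#, A#, B#, G# into stacked thirds gives G#–B#–D#–F#–A#; the bottom of that stack, G#, is the root.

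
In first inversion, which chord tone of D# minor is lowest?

F#

D# minor is D#–F#–A#. First inversion places the third in the bass: F#.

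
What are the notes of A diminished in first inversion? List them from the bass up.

Spelling A diminished: A–C–Eb. In first inversion the third is bass, giving C, Eb, A from the bottom.

C, Eb, A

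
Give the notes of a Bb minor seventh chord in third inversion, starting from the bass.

Ab, Bb, Db, F

Bb minor seventh is Bb–Db–F–Ab. Third inversion puts the seventh (Ab) in the bass, with the remaining tones above: Ab, Bb, Db, F.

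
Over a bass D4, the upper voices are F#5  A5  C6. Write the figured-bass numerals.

The notes D, F#, A, C stack in thirds as D–F#–A–C — a D dominant seventh chord. The bass D is the root, so this is root position: figured 7.

7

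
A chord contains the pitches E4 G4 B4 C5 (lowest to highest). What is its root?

C

Reordering E, G, B, C into stacked thirds gives C–E–G–B; the bottom of that stack, C, is the root.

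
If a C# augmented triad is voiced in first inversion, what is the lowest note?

C# augmented is C#–E#–G##. First inversion places the third in the bass: E#.

E#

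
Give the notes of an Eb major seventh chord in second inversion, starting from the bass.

Bb, D, Eb, G

The chord tones are Eb–G–Bb–D. With the fifth (Bb) lowest for second inversion: Bb, D, Eb, G.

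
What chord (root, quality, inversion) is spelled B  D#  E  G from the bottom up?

The pitch classes B, D#, E, G arrange in thirds as E–G–B–D#: an E minor-major seventh chord.
B is the fifth of E minor-major seventh; fifth in the bass means second inversion (figured bass 4/3).

E minor-major seventh, second inversion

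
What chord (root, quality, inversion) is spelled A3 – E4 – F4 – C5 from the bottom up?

The pitch classes A, E, F, C arrange in thirds as F–A–C–E: an F major seventh chord.
A is the third of F major seventh; third in the bass means first inversion (figured bass 6/5).

F major seventh, first inversion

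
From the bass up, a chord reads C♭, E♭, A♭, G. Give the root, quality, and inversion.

The pitch classes Cb, Eb, Ab, G arrange in thirds as Ab–Cb–Eb–G: an Ab minor-major seventh chord.
The lowest note is Cb, the third of the chord, so this is first inversion (figured bass 6/5).

Ab minor-major seventh, first inversion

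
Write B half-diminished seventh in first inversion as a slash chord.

First inversion of B half-diminished seventh has the third (D) in the bass. As a slash chord: Bø7/D.

Bø7/D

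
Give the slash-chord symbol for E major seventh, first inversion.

First inversion of E major seventh has the third (G#) in the bass. As a slash chord: Emaj7/G#.

Emaj7/G#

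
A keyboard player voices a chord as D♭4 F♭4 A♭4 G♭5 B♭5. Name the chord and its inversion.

Gb dominant ninth, second inversion

The pitch classes Db, Fb, Ab, Gb, Bb arrange in thirds as Gb–Bb–Db–Fb–Ab: a Gb dominant ninth chord.
Db is the fifth of Gb dominant ninth; fifth in the bass means second inversion.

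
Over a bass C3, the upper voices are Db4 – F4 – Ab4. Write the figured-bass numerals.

The notes C, Db, F, Ab stack in thirds as Db–F–Ab–C — a Db major seventh chord. The bass C is the seventh, so this is third inversion: figured 4/2.

4/2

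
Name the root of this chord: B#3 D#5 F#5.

B#

Reordering B#, D#, F# into stacked thirds gives B#–D#–F#; the bottom of that stack, B#, is the root.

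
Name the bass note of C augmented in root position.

C

The root of C augmented (C–E–G#) is C; that is the bass in root position.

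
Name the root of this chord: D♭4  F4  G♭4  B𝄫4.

Reordering Db, F, Gb, Bbb into stacked thirds gives Gb–Bbb–Db–F; the bottom of that stack, Gb, is the root.

Gb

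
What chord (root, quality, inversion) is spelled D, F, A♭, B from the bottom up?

The distinct note names are D, F, Ab, B. Stacked in thirds they read B–D–F–Ab, which is a diminished seventh chord on B.
The lowest note is D, the third of the chord, so this is first inversion (figured bass 6/5).

B diminished seventh, first inversion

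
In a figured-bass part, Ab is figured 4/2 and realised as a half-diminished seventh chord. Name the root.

Bb

The figures 4/2 mean the seventh of the chord is in the bass. If Ab is the seventh of a half-diminished seventh chord, the root is Bb (chord tones Bb–Db–Fb–Ab).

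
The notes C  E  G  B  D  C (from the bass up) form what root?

The distinct letter names are C, E, G, B, D. Arranged as a stack of thirds they read C–E–G–B–D, so C is the root (a C major ninth chord).

C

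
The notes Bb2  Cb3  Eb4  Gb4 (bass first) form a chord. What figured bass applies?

4/2

The notes Bb, Cb, Eb, Gb stack in thirds as Cb–Eb–Gb–Bb — a Cb major seventh chord. The bass Bb is the seventh, so this is third inversion: figured 4/2.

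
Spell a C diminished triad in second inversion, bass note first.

The chord tones are C–Eb–Gb. With the fifth (Gb) lowest for second inversion: Gb, C, Eb.

Gb, C, Eb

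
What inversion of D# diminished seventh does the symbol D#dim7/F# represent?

D#dim7/F# means D# diminished seventh with F# in the bass. F# is the third of D# diminished seventh (D#–F#–A–C), so this is first inversion.

first inversion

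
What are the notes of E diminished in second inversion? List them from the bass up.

Bb, E, G

Spelling E diminished: E–G–Bb. In second inversion the fifth is bass, giving Bb, E, G from the bottom.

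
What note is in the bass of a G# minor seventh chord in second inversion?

The fifth of G# minor seventh (G#–B–D#–F#) is D#; that is the bass in second inversion.

D#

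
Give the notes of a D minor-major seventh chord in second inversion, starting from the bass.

A, C#, D, F

D minor-major seventh is D–F–A–C#. Second inversion puts the fifth (A) in the bass, with the remaining tones above: A, C#, D, F.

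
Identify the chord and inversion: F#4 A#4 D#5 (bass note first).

D# minor, first inversion

The pitch classes F#, A#, D# arrange in thirds as D#–F#–A#: a D# minor triad.
The lowest note is F#, the third of the chord, so this is first inversion (figured bass 6).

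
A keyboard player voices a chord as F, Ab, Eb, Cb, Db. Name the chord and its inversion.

Db dominant ninth, first inversion

The pitch classes F, Ab, Eb, Cb, Db arrange in thirds as Db–F–Ab–Cb–Eb: a Db dominant ninth chord.
F is the third of Db dominant ninth; third in the bass means first inversion.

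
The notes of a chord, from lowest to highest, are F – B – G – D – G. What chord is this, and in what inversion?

The pitch classes F, B, G, D arrange in thirds as G–B–D–F: a G dominant seventh chord.
The lowest note is F, the seventh of the chord, so this is third inversion (figured bass 4/2).

G dominant seventh, third inversion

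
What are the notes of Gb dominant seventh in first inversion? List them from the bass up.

Gb dominant seventh is Gb–Bb–Db–Fb. First inversion puts the third (Bb) in the bass, with the remaining tones above: Bb, Db, Fb, Gb.

Bb, Db, Fb, Gb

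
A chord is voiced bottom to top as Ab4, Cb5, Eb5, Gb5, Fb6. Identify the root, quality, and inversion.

The distinct note names are Ab, Cb, Eb, Gb, Fb. Stacked in thirds they read Fb–Ab–Cb–Eb–Gb, which is a major ninth chord on Fb.
With the third (Ab) in the bass, the chord is in first inversion.

Fb major ninth, first inversion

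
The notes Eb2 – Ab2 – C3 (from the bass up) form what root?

Eb, Ab, C are the tones of an Ab major triad (Ab–C–Eb), making Ab the root.

Ab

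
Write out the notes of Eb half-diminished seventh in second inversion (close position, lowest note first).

Eb half-diminished seventh is Eb–Gb–Bbb–Db. Second inversion puts the fifth (Bbb) in the bass, with the remaining tones above: Bbb, Db, Eb, Gb.

Bbb, Db, Eb, Gb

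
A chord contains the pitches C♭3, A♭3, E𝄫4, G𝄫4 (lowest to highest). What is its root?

The distinct letter names are Cb, Ab, Ebb, Gbb. Arranged as a stack of thirds they read Ab–Cb–Ebb–Gbb, so Ab is the root (an Ab diminished seventh chord).

Ab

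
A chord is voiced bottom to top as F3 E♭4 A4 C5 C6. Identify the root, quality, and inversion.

Reducing to letter names: F, Eb, A, C. These stack in thirds as F–A–C–Eb — an F dominant seventh chord.
F is the root of F dominant seventh; root in the bass means root position (figured bass 7).

F dominant seventh, root position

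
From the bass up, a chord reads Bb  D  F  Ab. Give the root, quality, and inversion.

Bb dominant seventh, root position

The distinct note names are Bb, D, F, Ab. Stacked in thirds they read Bb–D–F–Ab, which is a dominant seventh chord on Bb.
Bb is the root of Bb dominant seventh; root in the bass means root position (figured bass 7).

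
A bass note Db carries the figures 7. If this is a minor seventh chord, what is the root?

The figures 7 mean the root of the chord is in the bass. If Db is the root of a minor seventh chord, the root is Db (chord tones Db–Fb–Ab–Cb).

Db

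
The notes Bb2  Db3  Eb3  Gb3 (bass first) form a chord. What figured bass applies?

4/3

The notes Bb, Db, Eb, Gb stack in thirds as Eb–Gb–Bb–Db — an Eb minor seventh chord. The bass Bb is the fifth, so this is second inversion: figured 4/3.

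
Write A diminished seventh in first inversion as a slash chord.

First inversion of A diminished seventh has the third (C) in the bass. As a slash chord: Adim7/C.

Adim7/C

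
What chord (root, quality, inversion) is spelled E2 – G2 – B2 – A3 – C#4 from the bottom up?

A dominant ninth, second inversion

The pitch classes E, G, B, A, C# arrange in thirds as A–C#–E–G–B: an A dominant ninth chord.
The lowest note is E, the fifth of the chord, so this is second inversion.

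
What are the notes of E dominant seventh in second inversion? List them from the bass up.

B, D, E, G#

The chord tones are E–G#–B–D. With the fifth (B) lowest for second inversion: B, D, E, G#.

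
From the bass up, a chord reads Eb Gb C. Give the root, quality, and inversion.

C diminished, first inversion

Reducing to letter names: Eb, Gb, C. These stack in thirds as C–Eb–Gb — a C diminished triad.
The lowest note is Eb, the third of the chord, so this is first inversion (figured bass 6).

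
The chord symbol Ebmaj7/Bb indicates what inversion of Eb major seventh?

Ebmaj7/Bb means Eb major seventh with Bb in the bass. Bb is the fifth of Eb major seventh (Eb–G–Bb–D), so this is second inversion.

second inversion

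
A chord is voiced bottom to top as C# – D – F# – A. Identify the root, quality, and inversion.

Reducing to letter names: C#, D, F#, A. These stack in thirds as D–F#–A–C# — a D major seventh chord.
The lowest note is C#, the seventh of the chord, so this is third inversion (figured bass 4/2).

D major seventh, third inversion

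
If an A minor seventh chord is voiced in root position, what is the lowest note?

A

In root position the root is lowest. For A minor seventh (A–C–E–G) that is A.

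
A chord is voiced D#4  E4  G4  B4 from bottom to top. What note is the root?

The distinct letter names are D#, E, G, B. Arranged as a stack of thirds they read E–G–B–D#, so E is the root (an E minor-major seventh chord).

E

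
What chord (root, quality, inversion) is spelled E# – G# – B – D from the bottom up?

E# diminished seventh, root position

Reducing to letter names: E#, G#, B, D. These stack in thirds as E#–G#–B–D — an E# diminished seventh chord.
The lowest note is E#, the root of the chord, so this is root position (figured bass 7).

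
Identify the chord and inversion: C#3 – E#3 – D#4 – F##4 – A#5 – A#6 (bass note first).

D# dominant ninth, third inversion

Reducing to letter names: C#, E#, D#, F##, A#. These stack in thirds as D#–F##–A#–C#–E# — a D# dominant ninth chord.
With the seventh (C#) in the bass, the chord is in third inversion.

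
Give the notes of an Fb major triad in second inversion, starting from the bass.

Cb, Fb, Ab

The chord tones are Fb–Ab–Cb. With the fifth (Cb) lowest for second inversion: Cb, Fb, Ab.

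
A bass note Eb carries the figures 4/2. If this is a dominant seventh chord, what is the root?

The figures 4/2 mean the seventh of the chord is in the bass. If Eb is the seventh of a dominant seventh chord, the root is F (chord tones F–A–C–Eb).

F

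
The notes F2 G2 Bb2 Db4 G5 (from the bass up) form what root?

G

Reordering F, G, Bb, Db into stacked thirds gives G–Bb–Db–F; the bottom of that stack, G, is the root.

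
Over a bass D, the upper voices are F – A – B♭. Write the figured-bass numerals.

6/5

The notes D, F, A, Bb stack in thirds as Bb–D–F–A — a Bb major seventh chord. The bass D is the third, so this is first inversion: figured 6/5.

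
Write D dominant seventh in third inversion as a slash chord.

D7/C

Third inversion of D dominant seventh has the seventh (C) in the bass. As a slash chord: D7/C.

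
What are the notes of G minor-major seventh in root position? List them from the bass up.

G, Bb, D, F#

The chord tones are G–Bb–D–F#. With the root (G) lowest for root position: G, Bb, D, F#.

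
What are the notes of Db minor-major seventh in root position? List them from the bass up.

Db, Fb, Ab, C

The chord tones are Db–Fb–Ab–C. With the root (Db) lowest for root position: Db, Fb, Ab, C.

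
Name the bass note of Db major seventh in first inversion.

F

The third of Db major seventh (Db–F–Ab–C) is F; that is the bass in first inversion.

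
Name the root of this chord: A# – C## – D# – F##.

D#

The distinct letter names are A#, C##, D#, F##. Arranged as a stack of thirds they read D#–F##–A#–C##, so D# is the root (a D# major seventh chord).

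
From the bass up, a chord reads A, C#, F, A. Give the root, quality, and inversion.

Reducing to letter names: A, C#, F. These stack in thirds as F–A–C# — an F augmented triad.
With the third (A) in the bass, the chord is in first inversion (figured bass 6).

F augmented, first inversion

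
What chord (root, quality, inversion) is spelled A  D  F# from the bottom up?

Reducing to letter names: A, D, F#. These stack in thirds as D–F#–A — a D major triad.
A is the fifth of D major; fifth in the bass means second inversion (figured bass 6/4).

D major, second inversion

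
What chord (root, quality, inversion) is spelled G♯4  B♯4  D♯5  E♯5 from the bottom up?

Reducing to letter names: G#, B#, D#, E#. These stack in thirds as E#–G#–B#–D# — an E# minor seventh chord.
With the third (G#) in the bass, the chord is in first inversion (figured bass 6/5).

E# minor seventh, first inversion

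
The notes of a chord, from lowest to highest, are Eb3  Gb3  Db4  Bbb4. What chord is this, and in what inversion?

The pitch classes Eb, Gb, Db, Bbb arrange in thirds as Eb–Gb–Bbb–Db: an Eb half-diminished seventh chord.
With the root (Eb) in the bass, the chord is in root position (figured bass 7).

Eb half-diminished seventh, root position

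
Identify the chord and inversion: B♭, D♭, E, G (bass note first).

The pitch classes Bb, Db, E, G arrange in thirds as E–G–Bb–Db: an E diminished seventh chord.
With the fifth (Bb) in the bass, the chord is in second inversion (figured bass 4/3).

E diminished seventh, second inversion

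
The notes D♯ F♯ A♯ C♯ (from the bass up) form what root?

D#, F#, A#, C# are the tones of a D# minor seventh chord (D#–F#–A#–C#), making D# the root.

D#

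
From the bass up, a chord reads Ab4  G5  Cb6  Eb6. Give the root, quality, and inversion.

Ab minor-major seventh, root position

Reducing to letter names: Ab, G, Cb, Eb. These stack in thirds as Ab–Cb–Eb–G — an Ab minor-major seventh chord.
The lowest note is Ab, the root of the chord, so this is root position (figured bass 7).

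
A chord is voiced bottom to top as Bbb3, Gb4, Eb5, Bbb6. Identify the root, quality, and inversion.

Eb diminished, second inversion

Reducing to letter names: Bbb, Gb, Eb. These stack in thirds as Eb–Gb–Bbb — an Eb diminished triad.
The lowest note is Bbb, the fifth of the chord, so this is second inversion (figured bass 6/4).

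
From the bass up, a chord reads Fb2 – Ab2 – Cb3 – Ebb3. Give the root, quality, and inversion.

Reducing to letter names: Fb, Ab, Cb, Ebb. These stack in thirds as Fb–Ab–Cb–Ebb — an Fb dominant seventh chord.
Fb is the root of Fb dominant seventh; root in the bass means root position (figured bass 7).

Fb dominant seventh, root position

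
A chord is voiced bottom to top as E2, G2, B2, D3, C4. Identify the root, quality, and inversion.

Reducing to letter names: E, G, B, D, C. These stack in thirds as C–E–G–B–D — a C major ninth chord.
E is the third of C major ninth; third in the bass means first inversion.

C major ninth, first inversion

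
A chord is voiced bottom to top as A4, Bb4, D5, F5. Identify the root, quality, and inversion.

Reducing to letter names: A, Bb, D, F. These stack in thirds as Bb–D–F–A — a Bb major seventh chord.
A is the seventh of Bb major seventh; seventh in the bass means third inversion (figured bass 4/2).

Bb major seventh, third inversion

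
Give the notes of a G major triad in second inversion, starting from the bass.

D, G, B

G major is G–B–D. Second inversion puts the fifth (D) in the bass, with the remaining tones above: D, G, B.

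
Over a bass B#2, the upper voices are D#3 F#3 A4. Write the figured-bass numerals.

The notes B#, D#, F#, A stack in thirds as B#–D#–F#–A — a B# diminished seventh chord. The bass B# is the root, so this is root position: figured 7.

7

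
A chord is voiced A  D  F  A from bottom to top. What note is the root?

D

Reordering A, D, F into stacked thirds gives D–F–A; the bottom of that stack, D, is the root.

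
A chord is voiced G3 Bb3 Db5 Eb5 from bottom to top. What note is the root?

Reordering G, Bb, Db, Eb into stacked thirds gives Eb–G–Bb–Db; the bottom of that stack, Eb, is the root.

Eb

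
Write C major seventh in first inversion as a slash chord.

Cmaj7/E

First inversion of C major seventh has the third (E) in the bass. As a slash chord: Cmaj7/E.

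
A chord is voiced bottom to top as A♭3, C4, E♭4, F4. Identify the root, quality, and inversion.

F minor seventh, first inversion

Reducing to letter names: Ab, C, Eb, F. These stack in thirds as F–Ab–C–Eb — an F minor seventh chord.
With the third (Ab) in the bass, the chord is in first inversion (figured bass 6/5).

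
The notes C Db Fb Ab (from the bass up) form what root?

Reordering C, Db, Fb, Ab into stacked thirds gives Db–Fb–Ab–C; the bottom of that stack, Db, is the root.

Db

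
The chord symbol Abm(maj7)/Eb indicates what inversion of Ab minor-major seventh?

Abm(maj7)/Eb means Ab minor-major seventh with Eb in the bass. Eb is the fifth of Ab minor-major seventh (Ab–Cb–Eb–G), so this is second inversion.

second inversion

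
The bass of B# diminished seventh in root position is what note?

In root position the root is lowest. For B# diminished seventh (B#–D#–F#–A) that is B#.

B#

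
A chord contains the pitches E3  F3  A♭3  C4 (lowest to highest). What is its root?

F

E, F, Ab, C are the tones of an F minor-major seventh chord (F–Ab–C–E), making F the root.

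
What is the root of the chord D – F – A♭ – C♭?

The distinct letter names are D, F, Ab, Cb. Arranged as a stack of thirds they read D–F–Ab–Cb, so D is the root (a D diminished seventh chord).

D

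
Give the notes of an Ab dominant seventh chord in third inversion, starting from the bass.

Gb, Ab, C, Eb

The chord tones are Ab–C–Eb–Gb. With the seventh (Gb) lowest for third inversion: Gb, Ab, C, Eb.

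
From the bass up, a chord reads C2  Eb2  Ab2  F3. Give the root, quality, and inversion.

The distinct note names are C, Eb, Ab, F. Stacked in thirds they read F–Ab–C–Eb, which is a minor seventh chord on F.
The lowest note is C, the fifth of the chord, so this is second inversion (figured bass 4/3).

F minor seventh, second inversion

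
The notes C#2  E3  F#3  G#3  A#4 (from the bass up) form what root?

F#

Reordering C#, E, F#, G#, A# into stacked thirds gives F#–A#–C#–E–G#; the bottom of that stack, F#, is the root.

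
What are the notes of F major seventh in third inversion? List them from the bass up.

Spelling F major seventh: F–A–C–E. In third inversion the seventh is bass, giving E, F, A, C from the bottom.

E, F, A, C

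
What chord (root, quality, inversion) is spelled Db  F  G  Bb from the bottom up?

The pitch classes Db, F, G, Bb arrange in thirds as G–Bb–Db–F: a G half-diminished seventh chord.
Db is the fifth of G half-diminished seventh; fifth in the bass means second inversion (figured bass 4/3).

G half-diminished seventh, second inversion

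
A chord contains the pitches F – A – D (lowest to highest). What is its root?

D

Reordering F, A, D into stacked thirds gives D–F–A; the bottom of that stack, D, is the root.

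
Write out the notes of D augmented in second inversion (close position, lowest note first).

Spelling D augmented: D–F#–A#. In second inversion the fifth is bass, giving A#, D, F# from the bottom.

A#, D, F#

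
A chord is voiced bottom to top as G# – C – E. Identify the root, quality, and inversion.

C augmented, second inversion

The pitch classes G#, C, E arrange in thirds as C–E–G#: a C augmented triad.
G# is the fifth of C augmented; fifth in the bass means second inversion (figured bass 6/4).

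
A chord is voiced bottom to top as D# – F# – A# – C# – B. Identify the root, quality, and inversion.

B major ninth, first inversion

The pitch classes D#, F#, A#, C#, B arrange in thirds as B–D#–F#–A#–C#: a B major ninth chord.
With the third (D#) in the bass, the chord is in first inversion.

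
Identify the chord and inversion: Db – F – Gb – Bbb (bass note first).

Gb minor-major seventh, second inversion

Reducing to letter names: Db, F, Gb, Bbb. These stack in thirds as Gb–Bbb–Db–F — a Gb minor-major seventh chord.
With the fifth (Db) in the bass, the chord is in second inversion (figured bass 4/3).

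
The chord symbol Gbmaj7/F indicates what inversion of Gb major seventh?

Gbmaj7/F means Gb major seventh with F in the bass. F is the seventh of Gb major seventh (Gb–Bb–Db–F), so this is third inversion.

third inversion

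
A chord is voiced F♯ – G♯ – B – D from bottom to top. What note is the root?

G#

F#, G#, B, D are the tones of a G# half-diminished seventh chord (G#–B–D–F#), making G# the root.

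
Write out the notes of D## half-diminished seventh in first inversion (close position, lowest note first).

The chord tones are D##–F##–A#–C##. With the third (F##) lowest for first inversion: F##, A#, C##, D##.

F##, A#, C##, D##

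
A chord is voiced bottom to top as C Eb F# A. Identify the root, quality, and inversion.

F# diminished seventh, second inversion

Reducing to letter names: C, Eb, F#, A. These stack in thirds as F#–A–C–Eb — an F# diminished seventh chord.
The lowest note is C, the fifth of the chord, so this is second inversion (figured bass 4/3).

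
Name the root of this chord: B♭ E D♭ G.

Bb, E, Db, G are the tones of an E diminished seventh chord (E–G–Bb–Db), making E the root.

E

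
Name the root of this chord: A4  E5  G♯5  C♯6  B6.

A, E, G#, C#, B are the tones of an A major ninth chord (A–C#–E–G#–B), making A the root.

A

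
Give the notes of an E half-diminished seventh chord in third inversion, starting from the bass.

D, E, G, Bb

E half-diminished seventh is E–G–Bb–D. Third inversion puts the seventh (D) in the bass, with the remaining tones above: D, E, G, Bb.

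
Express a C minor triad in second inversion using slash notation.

Cm/G

Second inversion of C minor has the fifth (G) in the bass. As a slash chord: Cm/G.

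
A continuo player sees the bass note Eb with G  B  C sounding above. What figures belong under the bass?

6/5

The notes Eb, G, B, C stack in thirds as C–Eb–G–B — a C minor-major seventh chord. The bass Eb is the third, so this is first inversion: figured 6/5.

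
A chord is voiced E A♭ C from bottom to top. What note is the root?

Ab

The distinct letter names are E, Ab, C. Arranged as a stack of thirds they read Ab–C–E, so Ab is the root (an Ab augmented triad).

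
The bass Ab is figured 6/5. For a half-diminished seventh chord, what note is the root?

The figures 6/5 mean the third of the chord is in the bass. If Ab is the third of a half-diminished seventh chord, the root is F (chord tones F–Ab–Cb–Eb).

F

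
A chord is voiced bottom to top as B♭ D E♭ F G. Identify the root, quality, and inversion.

Eb major ninth, second inversion

The pitch classes Bb, D, Eb, F, G arrange in thirds as Eb–G–Bb–D–F: an Eb major ninth chord.
With the fifth (Bb) in the bass, the chord is in second inversion.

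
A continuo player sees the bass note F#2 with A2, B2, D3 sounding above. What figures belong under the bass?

4/3

The notes F#, A, B, D stack in thirds as B–D–F#–A — a B minor seventh chord. The bass F# is the fifth, so this is second inversion: figured 4/3.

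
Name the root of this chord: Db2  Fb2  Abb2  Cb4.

Db

The distinct letter names are Db, Fb, Abb, Cb. Arranged as a stack of thirds they read Db–Fb–Abb–Cb, so Db is the root (a Db half-diminished seventh chord).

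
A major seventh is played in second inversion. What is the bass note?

The fifth of A major seventh (A–C#–E–G#) is E; that is the bass in second inversion.

E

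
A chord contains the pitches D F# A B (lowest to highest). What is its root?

B

Reordering D, F#, A, B into stacked thirds gives B–D–F#–A; the bottom of that stack, B, is the root.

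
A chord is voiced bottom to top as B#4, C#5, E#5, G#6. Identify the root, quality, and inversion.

C# major seventh, third inversion

The distinct note names are B#, C#, E#, G#. Stacked in thirds they read C#–E#–G#–B#, which is a major seventh chord on C#.
B# is the seventh of C# major seventh; seventh in the bass means third inversion (figured bass 4/2).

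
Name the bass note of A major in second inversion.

E

The fifth of A major (A–C#–E) is E; that is the bass in second inversion.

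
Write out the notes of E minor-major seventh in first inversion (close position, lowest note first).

Spelling E minor-major seventh: E–G–B–D#. In first inversion the third is bass, giving G, B, D#, E from the bottom.

G, B, D#, E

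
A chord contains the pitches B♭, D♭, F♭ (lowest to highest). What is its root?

Bb, Db, Fb are the tones of a Bb diminished triad (Bb–Db–Fb), making Bb the root.

Bb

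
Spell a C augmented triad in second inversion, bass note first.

Spelling C augmented: C–E–G#. In second inversion the fifth is bass, giving G#, C, E from the bottom.

G#, C, E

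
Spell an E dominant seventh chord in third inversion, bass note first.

D, E, G#, B

The chord tones are E–G#–B–D. With the seventh (D) lowest for third inversion: D, E, G#, B.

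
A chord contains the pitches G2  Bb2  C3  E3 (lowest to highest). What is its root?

C

G, Bb, C, E are the tones of a C dominant seventh chord (C–E–G–Bb), making C the root.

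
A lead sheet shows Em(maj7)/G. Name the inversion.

Em(maj7)/G means E minor-major seventh with G in the bass. G is the third of E minor-major seventh (E–G–B–D#), so this is first inversion.

first inversion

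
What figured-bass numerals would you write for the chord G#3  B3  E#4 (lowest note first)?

The notes G#, B, E# stack in thirds as E#–G#–B — an E# diminished triad. The bass G# is the third, so this is first inversion: figured 6.

6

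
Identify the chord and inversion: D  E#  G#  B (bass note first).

E# diminished seventh, third inversion

Reducing to letter names: D, E#, G#, B. These stack in thirds as E#–G#–B–D — an E# diminished seventh chord.
The lowest note is D, the seventh of the chord, so this is third inversion (figured bass 4/2).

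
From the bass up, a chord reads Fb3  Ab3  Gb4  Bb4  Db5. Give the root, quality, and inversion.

Reducing to letter names: Fb, Ab, Gb, Bb, Db. These stack in thirds as Gb–Bb–Db–Fb–Ab — a Gb dominant ninth chord.
The lowest note is Fb, the seventh of the chord, so this is third inversion.

Gb dominant ninth, third inversion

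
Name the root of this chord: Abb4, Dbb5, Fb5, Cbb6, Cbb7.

Reordering Abb, Dbb, Fb, Cbb into stacked thirds gives Dbb–Fb–Abb–Cbb; the bottom of that stack, Dbb, is the root.

Dbb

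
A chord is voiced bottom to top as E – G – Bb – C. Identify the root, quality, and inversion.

Reducing to letter names: E, G, Bb, C. These stack in thirds as C–E–G–Bb — a C dominant seventh chord.
E is the third of C dominant seventh; third in the bass means first inversion (figured bass 6/5).

C dominant seventh, first inversion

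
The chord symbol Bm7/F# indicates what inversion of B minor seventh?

second inversion

Bm7/F# means B minor seventh with F# in the bass. F# is the fifth of B minor seventh (B–D–F#–A), so this is second inversion.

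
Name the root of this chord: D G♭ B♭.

The distinct letter names are D, Gb, Bb. Arranged as a stack of thirds they read Gb–Bb–D, so Gb is the root (a Gb augmented triad).

Gb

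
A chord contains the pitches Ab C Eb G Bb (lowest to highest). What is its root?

Ab

Ab, C, Eb, G, Bb are the tones of an Ab major ninth chord (Ab–C–Eb–G–Bb), making Ab the root.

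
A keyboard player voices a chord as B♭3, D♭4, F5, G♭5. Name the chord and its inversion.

Gb major seventh, first inversion

The distinct note names are Bb, Db, F, Gb. Stacked in thirds they read Gb–Bb–Db–F, which is a major seventh chord on Gb.
Bb is the third of Gb major seventh; third in the bass means first inversion (figured bass 6/5).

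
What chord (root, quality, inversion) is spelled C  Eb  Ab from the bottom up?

Ab major, first inversion

Reducing to letter names: C, Eb, Ab. These stack in thirds as Ab–C–Eb — an Ab major triad.
The lowest note is C, the third of the chord, so this is first inversion (figured bass 6).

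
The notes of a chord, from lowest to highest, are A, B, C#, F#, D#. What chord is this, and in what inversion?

B dominant ninth, third inversion

Reducing to letter names: A, B, C#, F#, D#. These stack in thirds as B–D#–F#–A–C# — a B dominant ninth chord.
With the seventh (A) in the bass, the chord is in third inversion.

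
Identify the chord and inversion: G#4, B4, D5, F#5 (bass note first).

The distinct note names are G#, B, D, F#. Stacked in thirds they read G#–B–D–F#, which is a half-diminished seventh chord on G#.
With the root (G#) in the bass, the chord is in root position (figured bass 7).

G# half-diminished seventh, root position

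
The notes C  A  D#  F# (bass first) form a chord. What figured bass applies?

4/2

The notes C, A, D#, F# stack in thirds as D#–F#–A–C — a D# diminished seventh chord. The bass C is the seventh, so this is third inversion: figured 4/2.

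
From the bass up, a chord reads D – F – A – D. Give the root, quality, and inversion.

D minor, root position

Reducing to letter names: D, F, A. These stack in thirds as D–F–A — a D minor triad.
D is the root of D minor; root in the bass means root position (figured bass 5/3).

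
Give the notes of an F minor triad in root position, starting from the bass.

The chord tones are F–Ab–C. With the root (F) lowest for root position: F, Ab, C.

F, Ab, C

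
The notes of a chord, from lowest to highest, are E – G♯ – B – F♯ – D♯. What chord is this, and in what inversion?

The distinct note names are E, G#, B, F#, D#. Stacked in thirds they read E–G#–B–D#–F#, which is a major ninth chord on E.
The lowest note is E, the root of the chord, so this is root position.

E major ninth, root position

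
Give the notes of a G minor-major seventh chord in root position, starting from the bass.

Spelling G minor-major seventh: G–Bb–D–F#. In root position the root is bass, giving G, Bb, D, F# from the bottom.

G, Bb, D, F#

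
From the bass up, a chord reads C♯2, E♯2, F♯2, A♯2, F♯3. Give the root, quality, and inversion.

F# major seventh, second inversion

The distinct note names are C#, E#, F#, A#. Stacked in thirds they read F#–A#–C#–E#, which is a major seventh chord on F#.
With the fifth (C#) in the bass, the chord is in second inversion (figured bass 4/3).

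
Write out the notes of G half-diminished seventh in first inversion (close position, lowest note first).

Bb, Db, F, G

The chord tones are G–Bb–Db–F. With the third (Bb) lowest for first inversion: Bb, Db, F, G.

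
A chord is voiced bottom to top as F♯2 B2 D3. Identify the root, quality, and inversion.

B minor, second inversion

The pitch classes F#, B, D arrange in thirds as B–D–F#: a B minor triad.
The lowest note is F#, the fifth of the chord, so this is second inversion (figured bass 6/4).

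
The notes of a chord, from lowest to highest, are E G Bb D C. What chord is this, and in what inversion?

C dominant ninth, first inversion

Reducing to letter names: E, G, Bb, D, C. These stack in thirds as C–E–G–Bb–D — a C dominant ninth chord.
E is the third of C dominant ninth; third in the bass means first inversion.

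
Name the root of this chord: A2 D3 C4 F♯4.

D

A, D, C, F# are the tones of a D dominant seventh chord (D–F#–A–C), making D the root.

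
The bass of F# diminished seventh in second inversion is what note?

C

In second inversion the fifth is lowest. For F# diminished seventh (F#–A–C–Eb) that is C.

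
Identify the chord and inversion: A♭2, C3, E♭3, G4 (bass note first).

Ab major seventh, root position

Reducing to letter names: Ab, C, Eb, G. These stack in thirds as Ab–C–Eb–G — an Ab major seventh chord.
With the root (Ab) in the bass, the chord is in root position (figured bass 7).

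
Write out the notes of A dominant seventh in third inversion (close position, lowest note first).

G, A, C#, E

Spelling A dominant seventh: A–C#–E–G. In third inversion the seventh is bass, giving G, A, C#, E from the bottom.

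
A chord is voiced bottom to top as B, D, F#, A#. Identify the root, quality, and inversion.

B minor-major seventh, root position

The pitch classes B, D, F#, A# arrange in thirds as B–D–F#–A#: a B minor-major seventh chord.
With the root (B) in the bass, the chord is in root position (figured bass 7).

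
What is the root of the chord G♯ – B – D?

The distinct letter names are G#, B, D. Arranged as a stack of thirds they read G#–B–D, so G# is the root (a G# diminished triad).

G#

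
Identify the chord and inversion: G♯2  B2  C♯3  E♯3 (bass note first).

C# dominant seventh, second inversion

The pitch classes G#, B, C#, E# arrange in thirds as C#–E#–G#–B: a C# dominant seventh chord.
With the fifth (G#) in the bass, the chord is in second inversion (figured bass 4/3).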